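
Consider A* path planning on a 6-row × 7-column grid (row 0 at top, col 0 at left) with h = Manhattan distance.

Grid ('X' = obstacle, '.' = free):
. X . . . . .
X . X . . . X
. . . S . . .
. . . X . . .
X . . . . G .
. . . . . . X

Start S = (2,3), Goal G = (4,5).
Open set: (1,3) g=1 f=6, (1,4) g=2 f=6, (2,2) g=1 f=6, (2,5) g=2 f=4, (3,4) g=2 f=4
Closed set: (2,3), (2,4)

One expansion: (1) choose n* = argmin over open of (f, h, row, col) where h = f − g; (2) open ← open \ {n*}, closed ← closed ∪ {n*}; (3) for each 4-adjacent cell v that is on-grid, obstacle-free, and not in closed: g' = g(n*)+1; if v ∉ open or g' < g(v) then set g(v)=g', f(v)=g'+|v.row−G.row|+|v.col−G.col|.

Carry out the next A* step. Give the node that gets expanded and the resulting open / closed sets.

step 1: expand (2,5) (f=4, h=2) → closed; open now [(1,3) g=1 f=6, (1,4) g=2 f=6, (1,5) g=3 f=6, (2,2) g=1 f=6, (2,6) g=3 f=6, (3,4) g=2 f=4, (3,5) g=3 f=4]

expanded=(2,5); open=[(1,3) g=1 f=6, (1,4) g=2 f=6, (1,5) g=3 f=6, (2,2) g=1 f=6, (2,6) g=3 f=6, (3,4) g=2 f=4, (3,5) g=3 f=4]; closed=[(2,3), (2,4), (2,5)]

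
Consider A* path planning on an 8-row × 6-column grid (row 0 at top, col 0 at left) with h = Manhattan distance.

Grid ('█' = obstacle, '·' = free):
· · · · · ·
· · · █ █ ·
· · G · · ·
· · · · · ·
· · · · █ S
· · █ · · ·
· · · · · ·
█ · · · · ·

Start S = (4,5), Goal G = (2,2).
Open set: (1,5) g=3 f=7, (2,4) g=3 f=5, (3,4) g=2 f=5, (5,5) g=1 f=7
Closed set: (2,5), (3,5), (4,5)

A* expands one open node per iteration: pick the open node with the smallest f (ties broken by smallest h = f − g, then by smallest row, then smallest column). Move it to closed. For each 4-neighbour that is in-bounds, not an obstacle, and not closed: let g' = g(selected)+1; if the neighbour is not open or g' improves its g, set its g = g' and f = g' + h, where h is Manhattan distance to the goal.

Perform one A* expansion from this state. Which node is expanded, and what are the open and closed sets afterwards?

step 1: expand (2,4) (f=5, h=2) → closed; open now [(1,5) g=3 f=7, (2,3) g=4 f=5, (3,4) g=2 f=5, (5,5) g=1 f=7]

expanded=(2,4); open=[(1,5) g=3 f=7, (2,3) g=4 f=5, (3,4) g=2 f=5, (5,5) g=1 f=7]; closed=[(2,4), (2,5), (3,5), (4,5)]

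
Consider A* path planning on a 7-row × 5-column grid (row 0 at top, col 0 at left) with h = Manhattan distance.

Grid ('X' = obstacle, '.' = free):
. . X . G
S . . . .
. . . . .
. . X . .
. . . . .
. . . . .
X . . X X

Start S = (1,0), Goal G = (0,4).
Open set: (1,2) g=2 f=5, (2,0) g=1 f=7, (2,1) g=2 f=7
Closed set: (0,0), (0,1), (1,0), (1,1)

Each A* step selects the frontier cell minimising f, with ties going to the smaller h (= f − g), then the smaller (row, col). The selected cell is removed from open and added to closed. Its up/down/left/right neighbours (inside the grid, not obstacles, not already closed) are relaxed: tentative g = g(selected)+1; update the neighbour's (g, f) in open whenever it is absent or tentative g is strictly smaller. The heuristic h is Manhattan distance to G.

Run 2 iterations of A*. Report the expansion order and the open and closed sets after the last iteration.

step 1: expand (1,2) (f=5, h=3) → closed; open now [(1,3) g=3 f=5, (2,0) g=1 f=7, (2,1) g=2 f=7, (2,2) g=3 f=7]
step 2: expand (1,3) (f=5, h=2) → closed; open now [(0,3) g=4 f=5, (1,4) g=4 f=5, (2,0) g=1 f=7, (2,1) g=2 f=7, (2,2) g=3 f=7, (2,3) g=4 f=7]

order=[(1,2) → (1,3)]; open=[(0,3) g=4 f=5, (1,4) g=4 f=5, (2,0) g=1 f=7, (2,1) g=2 f=7, (2,2) g=3 f=7, (2,3) g=4 f=7]; closed=[(0,0), (0,1), (1,0), (1,1), (1,2), (1,3)]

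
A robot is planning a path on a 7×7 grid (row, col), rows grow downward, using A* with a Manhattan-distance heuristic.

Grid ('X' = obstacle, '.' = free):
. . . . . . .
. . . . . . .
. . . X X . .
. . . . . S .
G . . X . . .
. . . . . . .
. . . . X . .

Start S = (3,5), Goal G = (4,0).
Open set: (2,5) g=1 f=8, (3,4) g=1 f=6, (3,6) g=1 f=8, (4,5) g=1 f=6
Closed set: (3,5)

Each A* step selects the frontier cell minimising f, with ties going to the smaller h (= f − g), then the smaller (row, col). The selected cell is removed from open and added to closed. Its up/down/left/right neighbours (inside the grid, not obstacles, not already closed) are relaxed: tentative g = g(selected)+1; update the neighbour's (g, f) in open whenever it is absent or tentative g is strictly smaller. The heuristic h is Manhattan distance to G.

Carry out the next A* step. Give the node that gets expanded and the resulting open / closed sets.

expanded=(3,4); open=[(2,5) g=1 f=8, (3,3) g=2 f=6, (3,6) g=1 f=8, (4,4) g=2 f=6, (4,5) g=1 f=6]; closed=[(3,4), (3,5)]

step 1: expand (3,4) (f=6, h=5) → closed; open now [(2,5) g=1 f=8, (3,3) g=2 f=6, (3,6) g=1 f=8, (4,4) g=2 f=6, (4,5) g=1 f=6]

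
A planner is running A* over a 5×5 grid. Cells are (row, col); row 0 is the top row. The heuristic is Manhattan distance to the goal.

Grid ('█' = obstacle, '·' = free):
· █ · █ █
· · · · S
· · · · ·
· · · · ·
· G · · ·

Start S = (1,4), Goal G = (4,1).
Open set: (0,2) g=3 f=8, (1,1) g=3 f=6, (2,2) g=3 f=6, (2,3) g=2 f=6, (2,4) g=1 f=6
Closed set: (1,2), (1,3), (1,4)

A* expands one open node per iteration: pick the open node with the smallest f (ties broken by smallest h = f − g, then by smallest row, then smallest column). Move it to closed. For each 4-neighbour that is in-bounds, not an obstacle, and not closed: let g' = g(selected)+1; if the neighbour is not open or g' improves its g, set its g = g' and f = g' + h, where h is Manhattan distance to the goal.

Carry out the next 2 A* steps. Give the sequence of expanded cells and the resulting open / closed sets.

order=[(1,1) → (2,1)]; open=[(0,2) g=3 f=8, (1,0) g=4 f=8, (2,0) g=5 f=8, (2,2) g=3 f=6, (2,3) g=2 f=6, (2,4) g=1 f=6, (3,1) g=5 f=6]; closed=[(1,1), (1,2), (1,3), (1,4), (2,1)]

step 1: expand (1,1) (f=6, h=3) → closed; open now [(0,2) g=3 f=8, (1,0) g=4 f=8, (2,1) g=4 f=6, (2,2) g=3 f=6, (2,3) g=2 f=6, (2,4) g=1 f=6]
step 2: expand (2,1) (f=6, h=2) → closed; open now [(0,2) g=3 f=8, (1,0) g=4 f=8, (2,0) g=5 f=8, (2,2) g=3 f=6, (2,3) g=2 f=6, (2,4) g=1 f=6, (3,1) g=5 f=6]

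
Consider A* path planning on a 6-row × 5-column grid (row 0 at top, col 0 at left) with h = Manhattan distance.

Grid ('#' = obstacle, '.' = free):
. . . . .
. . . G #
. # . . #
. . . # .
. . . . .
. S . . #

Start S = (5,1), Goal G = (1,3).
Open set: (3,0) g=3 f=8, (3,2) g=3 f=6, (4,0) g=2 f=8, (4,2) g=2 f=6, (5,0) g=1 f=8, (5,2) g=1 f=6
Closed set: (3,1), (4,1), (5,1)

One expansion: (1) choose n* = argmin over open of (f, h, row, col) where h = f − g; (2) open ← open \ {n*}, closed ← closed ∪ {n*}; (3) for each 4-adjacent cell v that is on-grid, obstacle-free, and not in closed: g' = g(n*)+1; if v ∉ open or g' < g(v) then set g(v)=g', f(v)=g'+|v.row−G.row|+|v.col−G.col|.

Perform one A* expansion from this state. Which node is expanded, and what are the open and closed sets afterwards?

expanded=(3,2); open=[(2,2) g=4 f=6, (3,0) g=3 f=8, (4,0) g=2 f=8, (4,2) g=2 f=6, (5,0) g=1 f=8, (5,2) g=1 f=6]; closed=[(3,1), (3,2), (4,1), (5,1)]

step 1: expand (3,2) (f=6, h=3) → closed; open now [(2,2) g=4 f=6, (3,0) g=3 f=8, (4,0) g=2 f=8, (4,2) g=2 f=6, (5,0) g=1 f=8, (5,2) g=1 f=6]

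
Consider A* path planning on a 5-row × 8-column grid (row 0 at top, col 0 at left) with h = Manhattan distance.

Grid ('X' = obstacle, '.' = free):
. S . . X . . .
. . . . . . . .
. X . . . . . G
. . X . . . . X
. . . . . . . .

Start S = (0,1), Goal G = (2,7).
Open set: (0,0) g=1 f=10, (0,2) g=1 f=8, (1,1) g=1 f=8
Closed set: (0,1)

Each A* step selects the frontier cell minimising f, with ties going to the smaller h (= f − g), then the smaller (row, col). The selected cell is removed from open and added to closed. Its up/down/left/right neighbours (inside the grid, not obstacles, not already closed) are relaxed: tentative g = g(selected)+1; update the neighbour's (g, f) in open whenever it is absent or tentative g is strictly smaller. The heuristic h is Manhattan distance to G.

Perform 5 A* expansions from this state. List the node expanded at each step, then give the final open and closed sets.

order=[(0,2) → (0,3) → (1,3) → (1,4) → (1,5)]; open=[(0,0) g=1 f=10, (0,5) g=6 f=10, (1,1) g=1 f=8, (1,2) g=2 f=8, (1,6) g=6 f=8, (2,3) g=4 f=8, (2,4) g=5 f=8, (2,5) g=6 f=8]; closed=[(0,1), (0,2), (0,3), (1,3), (1,4), (1,5)]

step 1: expand (0,2) (f=8, h=7) → closed; open now [(0,0) g=1 f=10, (0,3) g=2 f=8, (1,1) g=1 f=8, (1,2) g=2 f=8]
step 2: expand (0,3) (f=8, h=6) → closed; open now [(0,0) g=1 f=10, (1,1) g=1 f=8, (1,2) g=2 f=8, (1,3) g=3 f=8]
step 3: expand (1,3) (f=8, h=5) → closed; open now [(0,0) g=1 f=10, (1,1) g=1 f=8, (1,2) g=2 f=8, (1,4) g=4 f=8, (2,3) g=4 f=8]
step 4: expand (1,4) (f=8, h=4) → closed; open now [(0,0) g=1 f=10, (1,1) g=1 f=8, (1,2) g=2 f=8, (1,5) g=5 f=8, (2,3) g=4 f=8, (2,4) g=5 f=8]
step 5: expand (1,5) (f=8, h=3) → closed; open now [(0,0) g=1 f=10, (0,5) g=6 f=10, (1,1) g=1 f=8, (1,2) g=2 f=8, (1,6) g=6 f=8, (2,3) g=4 f=8, (2,4) g=5 f=8, (2,5) g=6 f=8]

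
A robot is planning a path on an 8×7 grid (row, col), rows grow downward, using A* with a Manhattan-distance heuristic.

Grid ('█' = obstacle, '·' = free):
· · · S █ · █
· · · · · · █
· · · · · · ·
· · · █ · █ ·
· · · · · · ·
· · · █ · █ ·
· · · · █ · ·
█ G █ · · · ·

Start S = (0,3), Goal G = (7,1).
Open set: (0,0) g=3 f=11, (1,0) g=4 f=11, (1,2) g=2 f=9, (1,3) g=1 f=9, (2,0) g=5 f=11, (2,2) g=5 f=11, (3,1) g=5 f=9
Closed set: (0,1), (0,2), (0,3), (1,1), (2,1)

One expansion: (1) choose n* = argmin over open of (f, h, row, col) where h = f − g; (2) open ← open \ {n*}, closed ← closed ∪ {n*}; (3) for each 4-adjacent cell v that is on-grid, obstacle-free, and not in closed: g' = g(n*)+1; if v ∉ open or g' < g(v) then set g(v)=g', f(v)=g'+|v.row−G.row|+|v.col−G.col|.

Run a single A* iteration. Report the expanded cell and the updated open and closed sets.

step 1: expand (3,1) (f=9, h=4) → closed; open now [(0,0) g=3 f=11, (1,0) g=4 f=11, (1,2) g=2 f=9, (1,3) g=1 f=9, (2,0) g=5 f=11, (2,2) g=5 f=11, (3,0) g=6 f=11, (3,2) g=6 f=11, (4,1) g=6 f=9]

expanded=(3,1); open=[(0,0) g=3 f=11, (1,0) g=4 f=11, (1,2) g=2 f=9, (1,3) g=1 f=9, (2,0) g=5 f=11, (2,2) g=5 f=11, (3,0) g=6 f=11, (3,2) g=6 f=11, (4,1) g=6 f=9]; closed=[(0,1), (0,2), (0,3), (1,1), (2,1), (3,1)]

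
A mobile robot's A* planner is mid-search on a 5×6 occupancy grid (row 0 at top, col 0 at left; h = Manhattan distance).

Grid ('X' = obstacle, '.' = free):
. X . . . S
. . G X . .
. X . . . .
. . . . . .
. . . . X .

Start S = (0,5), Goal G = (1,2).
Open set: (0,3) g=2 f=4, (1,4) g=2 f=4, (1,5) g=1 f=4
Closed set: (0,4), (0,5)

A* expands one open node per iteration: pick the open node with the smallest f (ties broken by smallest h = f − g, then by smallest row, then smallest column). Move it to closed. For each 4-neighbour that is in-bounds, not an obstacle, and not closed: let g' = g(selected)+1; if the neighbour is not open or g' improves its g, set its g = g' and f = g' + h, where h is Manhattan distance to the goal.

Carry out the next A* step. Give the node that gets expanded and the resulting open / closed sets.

step 1: expand (0,3) (f=4, h=2) → closed; open now [(0,2) g=3 f=4, (1,4) g=2 f=4, (1,5) g=1 f=4]

expanded=(0,3); open=[(0,2) g=3 f=4, (1,4) g=2 f=4, (1,5) g=1 f=4]; closed=[(0,3), (0,4), (0,5)]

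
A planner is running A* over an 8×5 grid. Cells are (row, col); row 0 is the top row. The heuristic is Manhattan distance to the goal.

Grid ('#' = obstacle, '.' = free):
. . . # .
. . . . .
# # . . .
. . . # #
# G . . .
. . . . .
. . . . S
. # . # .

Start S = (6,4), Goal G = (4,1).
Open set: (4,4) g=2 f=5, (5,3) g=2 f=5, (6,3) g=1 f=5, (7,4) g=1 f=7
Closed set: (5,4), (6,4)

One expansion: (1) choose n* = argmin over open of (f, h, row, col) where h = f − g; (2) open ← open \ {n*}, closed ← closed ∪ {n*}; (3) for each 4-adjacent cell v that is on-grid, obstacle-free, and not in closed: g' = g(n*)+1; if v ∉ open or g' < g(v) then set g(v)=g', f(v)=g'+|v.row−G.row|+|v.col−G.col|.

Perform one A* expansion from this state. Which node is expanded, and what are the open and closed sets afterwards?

expanded=(4,4); open=[(4,3) g=3 f=5, (5,3) g=2 f=5, (6,3) g=1 f=5, (7,4) g=1 f=7]; closed=[(4,4), (5,4), (6,4)]

step 1: expand (4,4) (f=5, h=3) → closed; open now [(4,3) g=3 f=5, (5,3) g=2 f=5, (6,3) g=1 f=5, (7,4) g=1 f=7]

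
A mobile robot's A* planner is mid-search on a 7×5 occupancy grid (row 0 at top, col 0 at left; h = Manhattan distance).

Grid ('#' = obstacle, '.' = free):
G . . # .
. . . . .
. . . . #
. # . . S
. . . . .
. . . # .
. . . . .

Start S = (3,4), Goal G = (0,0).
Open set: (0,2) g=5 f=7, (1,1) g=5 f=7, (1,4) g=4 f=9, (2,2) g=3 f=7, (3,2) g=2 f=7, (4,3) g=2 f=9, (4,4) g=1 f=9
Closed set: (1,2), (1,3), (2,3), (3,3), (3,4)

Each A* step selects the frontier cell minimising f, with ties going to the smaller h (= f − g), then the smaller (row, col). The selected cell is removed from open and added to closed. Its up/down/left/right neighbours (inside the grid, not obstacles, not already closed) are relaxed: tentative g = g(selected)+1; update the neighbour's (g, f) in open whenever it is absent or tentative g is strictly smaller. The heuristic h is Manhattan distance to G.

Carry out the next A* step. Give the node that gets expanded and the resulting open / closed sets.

step 1: expand (0,2) (f=7, h=2) → closed; open now [(0,1) g=6 f=7, (1,1) g=5 f=7, (1,4) g=4 f=9, (2,2) g=3 f=7, (3,2) g=2 f=7, (4,3) g=2 f=9, (4,4) g=1 f=9]

expanded=(0,2); open=[(0,1) g=6 f=7, (1,1) g=5 f=7, (1,4) g=4 f=9, (2,2) g=3 f=7, (3,2) g=2 f=7, (4,3) g=2 f=9, (4,4) g=1 f=9]; closed=[(0,2), (1,2), (1,3), (2,3), (3,3), (3,4)]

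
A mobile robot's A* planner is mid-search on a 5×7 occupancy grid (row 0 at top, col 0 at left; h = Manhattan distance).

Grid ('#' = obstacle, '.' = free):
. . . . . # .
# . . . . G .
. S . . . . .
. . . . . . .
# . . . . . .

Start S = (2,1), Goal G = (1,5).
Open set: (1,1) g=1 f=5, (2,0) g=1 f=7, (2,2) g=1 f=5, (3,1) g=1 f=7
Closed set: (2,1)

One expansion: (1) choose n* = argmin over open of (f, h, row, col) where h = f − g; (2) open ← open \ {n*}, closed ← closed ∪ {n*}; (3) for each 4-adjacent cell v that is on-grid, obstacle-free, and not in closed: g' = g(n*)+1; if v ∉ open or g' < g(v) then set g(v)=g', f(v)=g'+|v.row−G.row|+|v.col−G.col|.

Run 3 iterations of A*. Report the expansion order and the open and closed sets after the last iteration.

step 1: expand (1,1) (f=5, h=4) → closed; open now [(0,1) g=2 f=7, (1,2) g=2 f=5, (2,0) g=1 f=7, (2,2) g=1 f=5, (3,1) g=1 f=7]
step 2: expand (1,2) (f=5, h=3) → closed; open now [(0,1) g=2 f=7, (0,2) g=3 f=7, (1,3) g=3 f=5, (2,0) g=1 f=7, (2,2) g=1 f=5, (3,1) g=1 f=7]
step 3: expand (1,3) (f=5, h=2) → closed; open now [(0,1) g=2 f=7, (0,2) g=3 f=7, (0,3) g=4 f=7, (1,4) g=4 f=5, (2,0) g=1 f=7, (2,2) g=1 f=5, (2,3) g=4 f=7, (3,1) g=1 f=7]

order=[(1,1) → (1,2) → (1,3)]; open=[(0,1) g=2 f=7, (0,2) g=3 f=7, (0,3) g=4 f=7, (1,4) g=4 f=5, (2,0) g=1 f=7, (2,2) g=1 f=5, (2,3) g=4 f=7, (3,1) g=1 f=7]; closed=[(1,1), (1,2), (1,3), (2,1)]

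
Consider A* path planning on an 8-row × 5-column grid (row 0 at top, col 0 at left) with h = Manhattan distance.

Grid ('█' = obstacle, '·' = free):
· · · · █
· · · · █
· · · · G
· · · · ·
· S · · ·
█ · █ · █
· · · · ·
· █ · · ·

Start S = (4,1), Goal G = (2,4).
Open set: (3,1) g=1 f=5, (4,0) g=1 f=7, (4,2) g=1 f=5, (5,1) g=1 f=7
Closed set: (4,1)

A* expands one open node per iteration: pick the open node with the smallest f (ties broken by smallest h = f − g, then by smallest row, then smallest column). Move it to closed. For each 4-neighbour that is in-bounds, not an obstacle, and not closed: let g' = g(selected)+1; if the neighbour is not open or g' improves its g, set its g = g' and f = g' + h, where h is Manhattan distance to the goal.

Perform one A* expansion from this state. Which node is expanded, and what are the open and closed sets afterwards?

step 1: expand (3,1) (f=5, h=4) → closed; open now [(2,1) g=2 f=5, (3,0) g=2 f=7, (3,2) g=2 f=5, (4,0) g=1 f=7, (4,2) g=1 f=5, (5,1) g=1 f=7]

expanded=(3,1); open=[(2,1) g=2 f=5, (3,0) g=2 f=7, (3,2) g=2 f=5, (4,0) g=1 f=7, (4,2) g=1 f=5, (5,1) g=1 f=7]; closed=[(3,1), (4,1)]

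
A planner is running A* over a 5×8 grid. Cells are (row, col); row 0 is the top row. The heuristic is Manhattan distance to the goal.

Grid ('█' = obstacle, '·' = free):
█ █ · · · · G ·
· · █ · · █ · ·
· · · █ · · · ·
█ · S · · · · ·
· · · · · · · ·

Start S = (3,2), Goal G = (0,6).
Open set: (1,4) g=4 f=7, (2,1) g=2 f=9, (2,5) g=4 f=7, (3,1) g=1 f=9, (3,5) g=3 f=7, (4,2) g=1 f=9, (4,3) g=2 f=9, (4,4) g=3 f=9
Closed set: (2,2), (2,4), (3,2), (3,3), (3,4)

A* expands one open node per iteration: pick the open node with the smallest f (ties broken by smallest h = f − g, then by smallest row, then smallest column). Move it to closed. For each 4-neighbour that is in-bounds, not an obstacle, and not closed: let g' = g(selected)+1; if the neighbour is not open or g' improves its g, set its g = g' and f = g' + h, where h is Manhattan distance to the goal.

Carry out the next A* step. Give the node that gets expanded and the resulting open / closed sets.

step 1: expand (1,4) (f=7, h=3) → closed; open now [(0,4) g=5 f=7, (1,3) g=5 f=9, (2,1) g=2 f=9, (2,5) g=4 f=7, (3,1) g=1 f=9, (3,5) g=3 f=7, (4,2) g=1 f=9, (4,3) g=2 f=9, (4,4) g=3 f=9]

expanded=(1,4); open=[(0,4) g=5 f=7, (1,3) g=5 f=9, (2,1) g=2 f=9, (2,5) g=4 f=7, (3,1) g=1 f=9, (3,5) g=3 f=7, (4,2) g=1 f=9, (4,3) g=2 f=9, (4,4) g=3 f=9]; closed=[(1,4), (2,2), (2,4), (3,2), (3,3), (3,4)]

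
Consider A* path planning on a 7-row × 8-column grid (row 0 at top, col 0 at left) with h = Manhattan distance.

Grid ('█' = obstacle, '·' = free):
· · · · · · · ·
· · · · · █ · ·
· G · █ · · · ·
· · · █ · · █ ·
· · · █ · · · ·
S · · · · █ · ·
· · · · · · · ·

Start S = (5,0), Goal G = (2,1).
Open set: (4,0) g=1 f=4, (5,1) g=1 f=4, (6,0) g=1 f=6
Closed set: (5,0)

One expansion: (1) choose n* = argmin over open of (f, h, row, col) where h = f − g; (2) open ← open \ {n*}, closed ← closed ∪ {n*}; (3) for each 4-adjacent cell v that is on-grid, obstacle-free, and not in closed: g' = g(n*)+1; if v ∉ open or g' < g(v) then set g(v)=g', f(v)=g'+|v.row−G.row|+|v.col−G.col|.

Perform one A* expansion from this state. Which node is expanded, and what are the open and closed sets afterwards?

step 1: expand (4,0) (f=4, h=3) → closed; open now [(3,0) g=2 f=4, (4,1) g=2 f=4, (5,1) g=1 f=4, (6,0) g=1 f=6]

expanded=(4,0); open=[(3,0) g=2 f=4, (4,1) g=2 f=4, (5,1) g=1 f=4, (6,0) g=1 f=6]; closed=[(4,0), (5,0)]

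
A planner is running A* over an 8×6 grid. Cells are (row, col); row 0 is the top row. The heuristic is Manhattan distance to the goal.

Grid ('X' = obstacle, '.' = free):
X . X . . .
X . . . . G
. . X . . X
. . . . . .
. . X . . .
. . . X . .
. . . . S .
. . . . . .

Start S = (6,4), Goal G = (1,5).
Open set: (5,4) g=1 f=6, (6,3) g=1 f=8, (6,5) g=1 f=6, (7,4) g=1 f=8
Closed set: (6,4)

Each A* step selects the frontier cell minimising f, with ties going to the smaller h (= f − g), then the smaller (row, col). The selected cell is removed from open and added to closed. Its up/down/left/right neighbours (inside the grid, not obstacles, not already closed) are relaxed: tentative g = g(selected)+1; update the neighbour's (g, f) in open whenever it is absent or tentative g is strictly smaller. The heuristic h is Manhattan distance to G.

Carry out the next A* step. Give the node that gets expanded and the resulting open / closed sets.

expanded=(5,4); open=[(4,4) g=2 f=6, (5,5) g=2 f=6, (6,3) g=1 f=8, (6,5) g=1 f=6, (7,4) g=1 f=8]; closed=[(5,4), (6,4)]

step 1: expand (5,4) (f=6, h=5) → closed; open now [(4,4) g=2 f=6, (5,5) g=2 f=6, (6,3) g=1 f=8, (6,5) g=1 f=6, (7,4) g=1 f=8]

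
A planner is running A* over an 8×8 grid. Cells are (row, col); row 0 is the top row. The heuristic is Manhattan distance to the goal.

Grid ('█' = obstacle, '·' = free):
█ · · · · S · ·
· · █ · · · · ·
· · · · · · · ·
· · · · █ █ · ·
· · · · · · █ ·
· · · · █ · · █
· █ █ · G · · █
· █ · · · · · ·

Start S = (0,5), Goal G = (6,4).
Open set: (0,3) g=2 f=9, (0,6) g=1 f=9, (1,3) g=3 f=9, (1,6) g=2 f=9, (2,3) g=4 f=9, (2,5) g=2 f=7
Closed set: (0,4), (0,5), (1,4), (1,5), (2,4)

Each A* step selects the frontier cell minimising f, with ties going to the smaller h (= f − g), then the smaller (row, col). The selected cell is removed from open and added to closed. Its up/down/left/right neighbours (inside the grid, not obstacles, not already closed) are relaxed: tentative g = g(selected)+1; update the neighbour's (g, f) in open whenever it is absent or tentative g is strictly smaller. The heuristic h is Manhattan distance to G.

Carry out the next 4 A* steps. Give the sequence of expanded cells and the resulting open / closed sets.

order=[(2,5) → (2,3) → (3,3) → (4,3)]; open=[(0,3) g=2 f=9, (0,6) g=1 f=9, (1,3) g=3 f=9, (1,6) g=2 f=9, (2,2) g=5 f=11, (2,6) g=3 f=9, (3,2) g=6 f=11, (4,2) g=7 f=11, (4,4) g=7 f=9, (5,3) g=7 f=9]; closed=[(0,4), (0,5), (1,4), (1,5), (2,3), (2,4), (2,5), (3,3), (4,3)]

step 1: expand (2,5) (f=7, h=5) → closed; open now [(0,3) g=2 f=9, (0,6) g=1 f=9, (1,3) g=3 f=9, (1,6) g=2 f=9, (2,3) g=4 f=9, (2,6) g=3 f=9]
step 2: expand (2,3) (f=9, h=5) → closed; open now [(0,3) g=2 f=9, (0,6) g=1 f=9, (1,3) g=3 f=9, (1,6) g=2 f=9, (2,2) g=5 f=11, (2,6) g=3 f=9, (3,3) g=5 f=9]
step 3: expand (3,3) (f=9, h=4) → closed; open now [(0,3) g=2 f=9, (0,6) g=1 f=9, (1,3) g=3 f=9, (1,6) g=2 f=9, (2,2) g=5 f=11, (2,6) g=3 f=9, (3,2) g=6 f=11, (4,3) g=6 f=9]
step 4: expand (4,3) (f=9, h=3) → closed; open now [(0,3) g=2 f=9, (0,6) g=1 f=9, (1,3) g=3 f=9, (1,6) g=2 f=9, (2,2) g=5 f=11, (2,6) g=3 f=9, (3,2) g=6 f=11, (4,2) g=7 f=11, (4,4) g=7 f=9, (5,3) g=7 f=9]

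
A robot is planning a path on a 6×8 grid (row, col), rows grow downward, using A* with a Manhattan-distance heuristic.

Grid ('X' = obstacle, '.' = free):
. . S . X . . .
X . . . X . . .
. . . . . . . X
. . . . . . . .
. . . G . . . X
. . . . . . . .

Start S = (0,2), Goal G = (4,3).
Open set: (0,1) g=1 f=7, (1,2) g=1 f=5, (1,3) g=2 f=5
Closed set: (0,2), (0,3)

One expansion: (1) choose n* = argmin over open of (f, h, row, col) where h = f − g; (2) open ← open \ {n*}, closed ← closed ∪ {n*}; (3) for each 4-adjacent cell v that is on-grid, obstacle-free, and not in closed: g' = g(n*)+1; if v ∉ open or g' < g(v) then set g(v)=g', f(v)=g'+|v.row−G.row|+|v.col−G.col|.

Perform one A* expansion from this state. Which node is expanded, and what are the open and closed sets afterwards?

step 1: expand (1,3) (f=5, h=3) → closed; open now [(0,1) g=1 f=7, (1,2) g=1 f=5, (2,3) g=3 f=5]

expanded=(1,3); open=[(0,1) g=1 f=7, (1,2) g=1 f=5, (2,3) g=3 f=5]; closed=[(0,2), (0,3), (1,3)]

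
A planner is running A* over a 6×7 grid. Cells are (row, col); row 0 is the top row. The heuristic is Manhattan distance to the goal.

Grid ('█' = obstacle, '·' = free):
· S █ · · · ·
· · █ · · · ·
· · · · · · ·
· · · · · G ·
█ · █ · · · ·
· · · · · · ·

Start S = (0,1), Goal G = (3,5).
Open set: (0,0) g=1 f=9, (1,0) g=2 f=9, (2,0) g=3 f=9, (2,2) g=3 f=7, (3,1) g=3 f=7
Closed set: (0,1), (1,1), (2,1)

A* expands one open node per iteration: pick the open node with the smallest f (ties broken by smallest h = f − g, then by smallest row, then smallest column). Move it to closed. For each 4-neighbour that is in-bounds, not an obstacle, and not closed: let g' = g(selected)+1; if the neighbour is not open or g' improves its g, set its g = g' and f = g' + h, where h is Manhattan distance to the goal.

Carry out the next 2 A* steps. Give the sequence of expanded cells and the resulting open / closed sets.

step 1: expand (2,2) (f=7, h=4) → closed; open now [(0,0) g=1 f=9, (1,0) g=2 f=9, (2,0) g=3 f=9, (2,3) g=4 f=7, (3,1) g=3 f=7, (3,2) g=4 f=7]
step 2: expand (2,3) (f=7, h=3) → closed; open now [(0,0) g=1 f=9, (1,0) g=2 f=9, (1,3) g=5 f=9, (2,0) g=3 f=9, (2,4) g=5 f=7, (3,1) g=3 f=7, (3,2) g=4 f=7, (3,3) g=5 f=7]

order=[(2,2) → (2,3)]; open=[(0,0) g=1 f=9, (1,0) g=2 f=9, (1,3) g=5 f=9, (2,0) g=3 f=9, (2,4) g=5 f=7, (3,1) g=3 f=7, (3,2) g=4 f=7, (3,3) g=5 f=7]; closed=[(0,1), (1,1), (2,1), (2,2), (2,3)]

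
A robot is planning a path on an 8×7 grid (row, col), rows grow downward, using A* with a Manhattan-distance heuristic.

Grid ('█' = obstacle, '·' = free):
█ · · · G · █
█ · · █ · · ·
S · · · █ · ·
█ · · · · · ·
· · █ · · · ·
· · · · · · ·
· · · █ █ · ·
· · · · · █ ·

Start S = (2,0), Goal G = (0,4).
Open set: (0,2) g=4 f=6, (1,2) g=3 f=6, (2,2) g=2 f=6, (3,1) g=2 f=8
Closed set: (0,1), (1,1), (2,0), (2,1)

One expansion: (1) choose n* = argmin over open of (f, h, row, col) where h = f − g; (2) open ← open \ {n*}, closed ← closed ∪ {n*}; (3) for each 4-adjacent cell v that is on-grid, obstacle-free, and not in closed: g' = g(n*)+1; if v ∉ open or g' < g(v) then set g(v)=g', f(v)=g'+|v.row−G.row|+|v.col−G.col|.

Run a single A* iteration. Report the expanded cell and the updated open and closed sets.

expanded=(0,2); open=[(0,3) g=5 f=6, (1,2) g=3 f=6, (2,2) g=2 f=6, (3,1) g=2 f=8]; closed=[(0,1), (0,2), (1,1), (2,0), (2,1)]

step 1: expand (0,2) (f=6, h=2) → closed; open now [(0,3) g=5 f=6, (1,2) g=3 f=6, (2,2) g=2 f=6, (3,1) g=2 f=8]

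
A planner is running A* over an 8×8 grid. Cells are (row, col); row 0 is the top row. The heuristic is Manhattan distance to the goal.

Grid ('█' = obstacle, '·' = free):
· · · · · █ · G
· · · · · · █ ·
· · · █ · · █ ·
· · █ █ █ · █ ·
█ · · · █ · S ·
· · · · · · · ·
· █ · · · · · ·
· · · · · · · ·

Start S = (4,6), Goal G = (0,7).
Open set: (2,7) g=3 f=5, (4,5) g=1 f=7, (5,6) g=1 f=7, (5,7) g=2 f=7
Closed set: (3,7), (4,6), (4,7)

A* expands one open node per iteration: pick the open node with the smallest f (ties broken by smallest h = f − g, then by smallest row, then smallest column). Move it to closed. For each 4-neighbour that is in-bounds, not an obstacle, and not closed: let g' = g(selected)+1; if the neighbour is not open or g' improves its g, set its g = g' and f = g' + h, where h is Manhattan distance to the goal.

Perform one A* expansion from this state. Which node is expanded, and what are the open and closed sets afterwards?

step 1: expand (2,7) (f=5, h=2) → closed; open now [(1,7) g=4 f=5, (4,5) g=1 f=7, (5,6) g=1 f=7, (5,7) g=2 f=7]

expanded=(2,7); open=[(1,7) g=4 f=5, (4,5) g=1 f=7, (5,6) g=1 f=7, (5,7) g=2 f=7]; closed=[(2,7), (3,7), (4,6), (4,7)]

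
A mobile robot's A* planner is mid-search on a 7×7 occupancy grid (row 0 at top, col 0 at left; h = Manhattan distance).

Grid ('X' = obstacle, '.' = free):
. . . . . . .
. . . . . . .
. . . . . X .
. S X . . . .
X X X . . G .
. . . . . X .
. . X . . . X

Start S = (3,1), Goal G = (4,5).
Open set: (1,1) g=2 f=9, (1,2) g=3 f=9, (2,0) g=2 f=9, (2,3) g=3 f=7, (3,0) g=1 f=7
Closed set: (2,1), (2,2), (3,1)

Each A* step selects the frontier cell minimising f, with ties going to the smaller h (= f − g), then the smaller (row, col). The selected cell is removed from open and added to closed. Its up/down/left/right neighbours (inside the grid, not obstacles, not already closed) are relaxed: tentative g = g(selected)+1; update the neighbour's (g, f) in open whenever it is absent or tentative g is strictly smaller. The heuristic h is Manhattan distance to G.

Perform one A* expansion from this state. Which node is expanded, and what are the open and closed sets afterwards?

step 1: expand (2,3) (f=7, h=4) → closed; open now [(1,1) g=2 f=9, (1,2) g=3 f=9, (1,3) g=4 f=9, (2,0) g=2 f=9, (2,4) g=4 f=7, (3,0) g=1 f=7, (3,3) g=4 f=7]

expanded=(2,3); open=[(1,1) g=2 f=9, (1,2) g=3 f=9, (1,3) g=4 f=9, (2,0) g=2 f=9, (2,4) g=4 f=7, (3,0) g=1 f=7, (3,3) g=4 f=7]; closed=[(2,1), (2,2), (2,3), (3,1)]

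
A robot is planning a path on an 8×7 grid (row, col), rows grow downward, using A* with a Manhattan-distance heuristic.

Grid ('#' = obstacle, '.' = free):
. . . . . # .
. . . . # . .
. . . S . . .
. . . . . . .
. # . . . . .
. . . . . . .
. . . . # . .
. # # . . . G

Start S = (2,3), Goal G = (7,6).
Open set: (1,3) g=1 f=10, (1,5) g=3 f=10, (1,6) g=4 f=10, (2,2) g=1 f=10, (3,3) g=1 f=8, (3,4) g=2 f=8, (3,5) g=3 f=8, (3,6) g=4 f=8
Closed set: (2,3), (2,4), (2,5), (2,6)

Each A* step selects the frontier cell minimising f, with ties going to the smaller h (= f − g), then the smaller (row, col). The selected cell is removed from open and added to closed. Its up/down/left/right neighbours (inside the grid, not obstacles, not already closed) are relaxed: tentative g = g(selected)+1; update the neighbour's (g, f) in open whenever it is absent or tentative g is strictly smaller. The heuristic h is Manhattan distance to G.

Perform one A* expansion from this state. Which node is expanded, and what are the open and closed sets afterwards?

expanded=(3,6); open=[(1,3) g=1 f=10, (1,5) g=3 f=10, (1,6) g=4 f=10, (2,2) g=1 f=10, (3,3) g=1 f=8, (3,4) g=2 f=8, (3,5) g=3 f=8, (4,6) g=5 f=8]; closed=[(2,3), (2,4), (2,5), (2,6), (3,6)]

step 1: expand (3,6) (f=8, h=4) → closed; open now [(1,3) g=1 f=10, (1,5) g=3 f=10, (1,6) g=4 f=10, (2,2) g=1 f=10, (3,3) g=1 f=8, (3,4) g=2 f=8, (3,5) g=3 f=8, (4,6) g=5 f=8]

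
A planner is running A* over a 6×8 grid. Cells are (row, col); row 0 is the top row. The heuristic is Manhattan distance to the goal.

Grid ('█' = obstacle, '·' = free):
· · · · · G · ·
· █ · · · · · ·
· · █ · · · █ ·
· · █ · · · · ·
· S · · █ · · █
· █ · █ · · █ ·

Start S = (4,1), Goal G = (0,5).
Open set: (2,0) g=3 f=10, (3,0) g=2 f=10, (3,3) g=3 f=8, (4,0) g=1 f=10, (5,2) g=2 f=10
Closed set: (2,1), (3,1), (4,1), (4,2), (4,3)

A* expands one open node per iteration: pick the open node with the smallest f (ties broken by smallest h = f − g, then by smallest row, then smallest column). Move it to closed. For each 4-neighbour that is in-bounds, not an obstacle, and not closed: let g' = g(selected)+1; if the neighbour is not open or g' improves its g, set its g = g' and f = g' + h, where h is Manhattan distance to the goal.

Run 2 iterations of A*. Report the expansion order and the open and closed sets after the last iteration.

order=[(3,3) → (2,3)]; open=[(1,3) g=5 f=8, (2,0) g=3 f=10, (2,4) g=5 f=8, (3,0) g=2 f=10, (3,4) g=4 f=8, (4,0) g=1 f=10, (5,2) g=2 f=10]; closed=[(2,1), (2,3), (3,1), (3,3), (4,1), (4,2), (4,3)]

step 1: expand (3,3) (f=8, h=5) → closed; open now [(2,0) g=3 f=10, (2,3) g=4 f=8, (3,0) g=2 f=10, (3,4) g=4 f=8, (4,0) g=1 f=10, (5,2) g=2 f=10]
step 2: expand (2,3) (f=8, h=4) → closed; open now [(1,3) g=5 f=8, (2,0) g=3 f=10, (2,4) g=5 f=8, (3,0) g=2 f=10, (3,4) g=4 f=8, (4,0) g=1 f=10, (5,2) g=2 f=10]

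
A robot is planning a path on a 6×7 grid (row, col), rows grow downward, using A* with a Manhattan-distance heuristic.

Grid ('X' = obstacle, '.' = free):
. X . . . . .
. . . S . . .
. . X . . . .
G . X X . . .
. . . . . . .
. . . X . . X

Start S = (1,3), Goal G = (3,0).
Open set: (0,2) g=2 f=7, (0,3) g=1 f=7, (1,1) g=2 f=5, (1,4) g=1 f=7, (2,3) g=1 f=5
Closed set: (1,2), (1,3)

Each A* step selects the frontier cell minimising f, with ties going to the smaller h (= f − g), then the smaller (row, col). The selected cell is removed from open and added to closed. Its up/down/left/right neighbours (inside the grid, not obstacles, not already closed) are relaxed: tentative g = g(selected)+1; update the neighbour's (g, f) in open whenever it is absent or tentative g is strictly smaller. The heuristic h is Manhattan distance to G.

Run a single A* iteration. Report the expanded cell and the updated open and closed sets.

expanded=(1,1); open=[(0,2) g=2 f=7, (0,3) g=1 f=7, (1,0) g=3 f=5, (1,4) g=1 f=7, (2,1) g=3 f=5, (2,3) g=1 f=5]; closed=[(1,1), (1,2), (1,3)]

step 1: expand (1,1) (f=5, h=3) → closed; open now [(0,2) g=2 f=7, (0,3) g=1 f=7, (1,0) g=3 f=5, (1,4) g=1 f=7, (2,1) g=3 f=5, (2,3) g=1 f=5]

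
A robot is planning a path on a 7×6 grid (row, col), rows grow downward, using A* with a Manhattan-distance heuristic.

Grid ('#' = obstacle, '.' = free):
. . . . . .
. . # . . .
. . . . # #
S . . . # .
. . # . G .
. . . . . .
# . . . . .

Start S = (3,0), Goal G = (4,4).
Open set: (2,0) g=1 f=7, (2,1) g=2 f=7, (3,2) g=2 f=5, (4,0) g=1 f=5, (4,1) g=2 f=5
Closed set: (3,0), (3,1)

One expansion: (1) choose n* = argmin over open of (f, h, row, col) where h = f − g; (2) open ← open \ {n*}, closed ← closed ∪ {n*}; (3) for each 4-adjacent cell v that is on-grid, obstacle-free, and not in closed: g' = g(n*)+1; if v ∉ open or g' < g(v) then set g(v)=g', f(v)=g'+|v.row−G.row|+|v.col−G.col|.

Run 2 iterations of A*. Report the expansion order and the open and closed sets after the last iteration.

order=[(3,2) → (3,3)]; open=[(2,0) g=1 f=7, (2,1) g=2 f=7, (2,2) g=3 f=7, (2,3) g=4 f=7, (4,0) g=1 f=5, (4,1) g=2 f=5, (4,3) g=4 f=5]; closed=[(3,0), (3,1), (3,2), (3,3)]

step 1: expand (3,2) (f=5, h=3) → closed; open now [(2,0) g=1 f=7, (2,1) g=2 f=7, (2,2) g=3 f=7, (3,3) g=3 f=5, (4,0) g=1 f=5, (4,1) g=2 f=5]
step 2: expand (3,3) (f=5, h=2) → closed; open now [(2,0) g=1 f=7, (2,1) g=2 f=7, (2,2) g=3 f=7, (2,3) g=4 f=7, (4,0) g=1 f=5, (4,1) g=2 f=5, (4,3) g=4 f=5]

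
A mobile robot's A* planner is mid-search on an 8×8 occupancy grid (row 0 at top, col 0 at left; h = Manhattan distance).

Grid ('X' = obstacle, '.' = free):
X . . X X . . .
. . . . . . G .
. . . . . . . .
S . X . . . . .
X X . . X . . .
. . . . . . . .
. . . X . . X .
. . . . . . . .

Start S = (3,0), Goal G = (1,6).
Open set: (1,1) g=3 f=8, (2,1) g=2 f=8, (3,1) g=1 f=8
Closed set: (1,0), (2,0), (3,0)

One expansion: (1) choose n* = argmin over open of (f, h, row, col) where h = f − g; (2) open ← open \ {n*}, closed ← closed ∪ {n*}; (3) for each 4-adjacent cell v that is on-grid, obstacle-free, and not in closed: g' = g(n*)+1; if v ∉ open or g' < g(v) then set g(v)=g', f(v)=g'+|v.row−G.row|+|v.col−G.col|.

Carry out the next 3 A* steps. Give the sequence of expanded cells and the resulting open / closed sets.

order=[(1,1) → (1,2) → (1,3)]; open=[(0,1) g=4 f=10, (0,2) g=5 f=10, (1,4) g=6 f=8, (2,1) g=2 f=8, (2,2) g=5 f=10, (2,3) g=6 f=10, (3,1) g=1 f=8]; closed=[(1,0), (1,1), (1,2), (1,3), (2,0), (3,0)]

step 1: expand (1,1) (f=8, h=5) → closed; open now [(0,1) g=4 f=10, (1,2) g=4 f=8, (2,1) g=2 f=8, (3,1) g=1 f=8]
step 2: expand (1,2) (f=8, h=4) → closed; open now [(0,1) g=4 f=10, (0,2) g=5 f=10, (1,3) g=5 f=8, (2,1) g=2 f=8, (2,2) g=5 f=10, (3,1) g=1 f=8]
step 3: expand (1,3) (f=8, h=3) → closed; open now [(0,1) g=4 f=10, (0,2) g=5 f=10, (1,4) g=6 f=8, (2,1) g=2 f=8, (2,2) g=5 f=10, (2,3) g=6 f=10, (3,1) g=1 f=8]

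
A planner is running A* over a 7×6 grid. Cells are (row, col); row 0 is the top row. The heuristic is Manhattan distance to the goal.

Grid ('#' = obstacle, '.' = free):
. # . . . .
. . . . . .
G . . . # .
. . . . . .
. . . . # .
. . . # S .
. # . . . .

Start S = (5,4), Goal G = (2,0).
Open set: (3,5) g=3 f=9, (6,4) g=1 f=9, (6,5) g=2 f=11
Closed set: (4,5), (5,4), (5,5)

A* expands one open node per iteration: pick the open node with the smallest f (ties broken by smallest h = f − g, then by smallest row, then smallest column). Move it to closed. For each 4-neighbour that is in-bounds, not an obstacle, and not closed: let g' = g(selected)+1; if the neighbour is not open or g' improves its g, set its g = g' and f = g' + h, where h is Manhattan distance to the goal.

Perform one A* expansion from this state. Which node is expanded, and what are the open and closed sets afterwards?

step 1: expand (3,5) (f=9, h=6) → closed; open now [(2,5) g=4 f=9, (3,4) g=4 f=9, (6,4) g=1 f=9, (6,5) g=2 f=11]

expanded=(3,5); open=[(2,5) g=4 f=9, (3,4) g=4 f=9, (6,4) g=1 f=9, (6,5) g=2 f=11]; closed=[(3,5), (4,5), (5,4), (5,5)]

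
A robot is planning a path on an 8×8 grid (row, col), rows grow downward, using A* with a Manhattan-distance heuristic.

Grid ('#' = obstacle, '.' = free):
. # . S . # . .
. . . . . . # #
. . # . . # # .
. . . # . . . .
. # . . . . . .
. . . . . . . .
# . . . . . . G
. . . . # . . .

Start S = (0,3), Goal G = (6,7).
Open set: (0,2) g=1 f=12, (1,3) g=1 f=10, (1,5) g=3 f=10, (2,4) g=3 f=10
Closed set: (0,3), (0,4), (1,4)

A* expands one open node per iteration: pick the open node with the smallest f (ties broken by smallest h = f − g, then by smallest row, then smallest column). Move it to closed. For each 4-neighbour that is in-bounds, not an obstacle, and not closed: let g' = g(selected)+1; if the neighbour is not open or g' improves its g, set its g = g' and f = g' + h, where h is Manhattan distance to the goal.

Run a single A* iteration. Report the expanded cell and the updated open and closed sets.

expanded=(1,5); open=[(0,2) g=1 f=12, (1,3) g=1 f=10, (2,4) g=3 f=10]; closed=[(0,3), (0,4), (1,4), (1,5)]

step 1: expand (1,5) (f=10, h=7) → closed; open now [(0,2) g=1 f=12, (1,3) g=1 f=10, (2,4) g=3 f=10]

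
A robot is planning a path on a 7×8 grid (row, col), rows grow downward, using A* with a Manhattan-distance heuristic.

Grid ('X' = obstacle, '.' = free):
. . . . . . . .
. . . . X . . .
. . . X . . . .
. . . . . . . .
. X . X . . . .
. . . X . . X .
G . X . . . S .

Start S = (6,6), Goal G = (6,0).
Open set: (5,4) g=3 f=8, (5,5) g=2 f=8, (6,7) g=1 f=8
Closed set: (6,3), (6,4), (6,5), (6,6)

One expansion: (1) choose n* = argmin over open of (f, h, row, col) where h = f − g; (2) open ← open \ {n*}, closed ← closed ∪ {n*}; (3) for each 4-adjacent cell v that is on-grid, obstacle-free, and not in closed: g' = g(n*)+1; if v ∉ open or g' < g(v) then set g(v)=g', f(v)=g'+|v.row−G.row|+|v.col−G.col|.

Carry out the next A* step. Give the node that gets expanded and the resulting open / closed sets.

step 1: expand (5,4) (f=8, h=5) → closed; open now [(4,4) g=4 f=10, (5,5) g=2 f=8, (6,7) g=1 f=8]

expanded=(5,4); open=[(4,4) g=4 f=10, (5,5) g=2 f=8, (6,7) g=1 f=8]; closed=[(5,4), (6,3), (6,4), (6,5), (6,6)]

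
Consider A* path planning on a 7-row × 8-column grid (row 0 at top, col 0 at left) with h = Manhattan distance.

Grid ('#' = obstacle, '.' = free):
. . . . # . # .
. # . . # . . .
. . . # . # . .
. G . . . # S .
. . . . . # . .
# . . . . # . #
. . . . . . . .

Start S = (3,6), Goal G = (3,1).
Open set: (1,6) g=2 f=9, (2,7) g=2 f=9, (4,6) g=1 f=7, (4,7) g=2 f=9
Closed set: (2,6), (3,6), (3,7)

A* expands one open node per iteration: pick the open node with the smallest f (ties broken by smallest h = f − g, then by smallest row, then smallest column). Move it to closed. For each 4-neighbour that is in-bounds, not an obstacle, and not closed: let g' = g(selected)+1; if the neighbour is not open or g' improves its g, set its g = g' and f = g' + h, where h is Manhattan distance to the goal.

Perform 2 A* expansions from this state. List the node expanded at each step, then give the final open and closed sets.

order=[(4,6) → (1,6)]; open=[(1,5) g=3 f=9, (1,7) g=3 f=11, (2,7) g=2 f=9, (4,7) g=2 f=9, (5,6) g=2 f=9]; closed=[(1,6), (2,6), (3,6), (3,7), (4,6)]

step 1: expand (4,6) (f=7, h=6) → closed; open now [(1,6) g=2 f=9, (2,7) g=2 f=9, (4,7) g=2 f=9, (5,6) g=2 f=9]
step 2: expand (1,6) (f=9, h=7) → closed; open now [(1,5) g=3 f=9, (1,7) g=3 f=11, (2,7) g=2 f=9, (4,7) g=2 f=9, (5,6) g=2 f=9]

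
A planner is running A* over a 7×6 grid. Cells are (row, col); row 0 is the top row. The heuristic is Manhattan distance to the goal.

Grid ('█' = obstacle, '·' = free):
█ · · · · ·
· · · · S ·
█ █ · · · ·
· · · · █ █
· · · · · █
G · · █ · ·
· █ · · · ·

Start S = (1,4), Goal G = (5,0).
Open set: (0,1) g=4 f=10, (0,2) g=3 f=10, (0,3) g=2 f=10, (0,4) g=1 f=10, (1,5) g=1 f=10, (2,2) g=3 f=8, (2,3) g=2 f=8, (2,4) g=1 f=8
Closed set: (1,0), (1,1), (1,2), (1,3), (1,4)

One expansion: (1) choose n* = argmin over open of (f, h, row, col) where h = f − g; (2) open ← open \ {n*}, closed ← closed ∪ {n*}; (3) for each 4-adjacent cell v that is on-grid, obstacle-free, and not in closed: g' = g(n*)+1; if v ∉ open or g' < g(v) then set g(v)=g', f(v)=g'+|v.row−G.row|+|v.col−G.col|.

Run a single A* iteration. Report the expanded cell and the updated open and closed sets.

expanded=(2,2); open=[(0,1) g=4 f=10, (0,2) g=3 f=10, (0,3) g=2 f=10, (0,4) g=1 f=10, (1,5) g=1 f=10, (2,3) g=2 f=8, (2,4) g=1 f=8, (3,2) g=4 f=8]; closed=[(1,0), (1,1), (1,2), (1,3), (1,4), (2,2)]

step 1: expand (2,2) (f=8, h=5) → closed; open now [(0,1) g=4 f=10, (0,2) g=3 f=10, (0,3) g=2 f=10, (0,4) g=1 f=10, (1,5) g=1 f=10, (2,3) g=2 f=8, (2,4) g=1 f=8, (3,2) g=4 f=8]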